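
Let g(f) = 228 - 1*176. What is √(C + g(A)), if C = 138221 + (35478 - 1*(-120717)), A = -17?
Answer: 2*√73617 ≈ 542.65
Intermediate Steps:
g(f) = 52 (g(f) = 228 - 176 = 52)
C = 294416 (C = 138221 + (35478 + 120717) = 138221 + 156195 = 294416)
√(C + g(A)) = √(294416 + 52) = √294468 = 2*√73617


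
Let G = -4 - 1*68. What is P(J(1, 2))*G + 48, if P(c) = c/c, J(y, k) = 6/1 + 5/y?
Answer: -24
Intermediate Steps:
J(y, k) = 6 + 5/y (J(y, k) = 6*1 + 5/y = 6 + 5/y)
P(c) = 1
G = -72 (G = -4 - 68 = -72)
P(J(1, 2))*G + 48 = 1*(-72) + 48 = -72 + 48 = -24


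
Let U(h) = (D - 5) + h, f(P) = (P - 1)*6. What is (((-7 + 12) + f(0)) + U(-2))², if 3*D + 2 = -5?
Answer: 961/9 ≈ 106.78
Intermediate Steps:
D = -7/3 (D = -⅔ + (⅓)*(-5) = -⅔ - 5/3 = -7/3 ≈ -2.3333)
f(P) = -6 + 6*P (f(P) = (-1 + P)*6 = -6 + 6*P)
U(h) = -22/3 + h (U(h) = (-7/3 - 5) + h = -22/3 + h)
(((-7 + 12) + f(0)) + U(-2))² = (((-7 + 12) + (-6 + 6*0)) + (-22/3 - 2))² = ((5 + (-6 + 0)) - 28/3)² = ((5 - 6) - 28/3)² = (-1 - 28/3)² = (-31/3)² = 961/9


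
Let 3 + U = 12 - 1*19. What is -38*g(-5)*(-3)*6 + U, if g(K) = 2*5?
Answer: 6830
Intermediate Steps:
g(K) = 10
U = -10 (U = -3 + (12 - 1*19) = -3 + (12 - 19) = -3 - 7 = -10)
-38*g(-5)*(-3)*6 + U = -38*10*(-3)*6 - 10 = -(-1140)*6 - 10 = -38*(-180) - 10 = 6840 - 10 = 6830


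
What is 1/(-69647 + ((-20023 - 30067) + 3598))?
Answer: -1/116139 ≈ -8.6104e-6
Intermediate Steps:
1/(-69647 + ((-20023 - 30067) + 3598)) = 1/(-69647 + (-50090 + 3598)) = 1/(-69647 - 46492) = 1/(-116139) = -1/116139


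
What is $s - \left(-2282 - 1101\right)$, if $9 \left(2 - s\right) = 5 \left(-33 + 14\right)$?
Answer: $\frac{30560}{9} \approx 3395.6$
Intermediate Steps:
$s = \frac{113}{9}$ ($s = 2 - \frac{5 \left(-33 + 14\right)}{9} = 2 - \frac{5 \left(-19\right)}{9} = 2 - - \frac{95}{9} = 2 + \frac{95}{9} = \frac{113}{9} \approx 12.556$)
$s - \left(-2282 - 1101\right) = \frac{113}{9} - \left(-2282 - 1101\right) = \frac{113}{9} - -3383 = \frac{113}{9} + 3383 = \frac{30560}{9}$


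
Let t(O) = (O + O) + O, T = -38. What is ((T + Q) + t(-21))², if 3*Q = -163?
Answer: 217156/9 ≈ 24128.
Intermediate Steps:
Q = -163/3 (Q = (⅓)*(-163) = -163/3 ≈ -54.333)
t(O) = 3*O (t(O) = 2*O + O = 3*O)
((T + Q) + t(-21))² = ((-38 - 163/3) + 3*(-21))² = (-277/3 - 63)² = (-466/3)² = 217156/9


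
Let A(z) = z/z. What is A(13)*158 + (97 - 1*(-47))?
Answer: 302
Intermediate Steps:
A(z) = 1
A(13)*158 + (97 - 1*(-47)) = 1*158 + (97 - 1*(-47)) = 158 + (97 + 47) = 158 + 144 = 302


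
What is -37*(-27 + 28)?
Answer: -37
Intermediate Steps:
-37*(-27 + 28) = -37*1 = -37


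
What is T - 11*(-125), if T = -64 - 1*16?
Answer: 1295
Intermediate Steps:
T = -80 (T = -64 - 16 = -80)
T - 11*(-125) = -80 - 11*(-125) = -80 + 1375 = 1295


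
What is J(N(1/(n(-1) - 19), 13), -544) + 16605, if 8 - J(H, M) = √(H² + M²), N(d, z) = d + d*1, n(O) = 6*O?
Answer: 16613 - 2*√46240001/25 ≈ 16069.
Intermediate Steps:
N(d, z) = 2*d (N(d, z) = d + d = 2*d)
J(H, M) = 8 - √(H² + M²)
J(N(1/(n(-1) - 19), 13), -544) + 16605 = (8 - √((2/(6*(-1) - 19))² + (-544)²)) + 16605 = (8 - √((2/(-6 - 19))² + 295936)) + 16605 = (8 - √((2/(-25))² + 295936)) + 16605 = (8 - √((2*(-1/25))² + 295936)) + 16605 = (8 - √((-2/25)² + 295936)) + 16605 = (8 - √(4/625 + 295936)) + 16605 = (8 - √(184960004/625)) + 16605 = (8 - 2*√46240001/25) + 16605 = 16613 - 2*√46240001/25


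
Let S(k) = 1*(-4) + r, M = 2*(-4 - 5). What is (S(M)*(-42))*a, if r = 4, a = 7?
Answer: 0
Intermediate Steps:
M = -18 (M = 2*(-9) = -18)
S(k) = 0 (S(k) = 1*(-4) + 4 = -4 + 4 = 0)
(S(M)*(-42))*a = (0*(-42))*7 = 0*7 = 0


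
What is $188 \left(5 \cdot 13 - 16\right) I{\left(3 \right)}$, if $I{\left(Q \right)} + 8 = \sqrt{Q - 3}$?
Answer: $-73696$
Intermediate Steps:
$I{\left(Q \right)} = -8 + \sqrt{-3 + Q}$ ($I{\left(Q \right)} = -8 + \sqrt{Q - 3} = -8 + \sqrt{-3 + Q}$)
$188 \left(5 \cdot 13 - 16\right) I{\left(3 \right)} = 188 \left(5 \cdot 13 - 16\right) \left(-8 + \sqrt{-3 + 3}\right) = 188 \left(65 - 16\right) \left(-8 + \sqrt{0}\right) = 188 \cdot 49 \left(-8 + 0\right) = 188 \cdot 49 \left(-8\right) = 188 \left(-392\right) = -73696$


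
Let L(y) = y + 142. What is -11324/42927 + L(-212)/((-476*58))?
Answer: -22116293/84652044 ≈ -0.26126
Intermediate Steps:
L(y) = 142 + y
-11324/42927 + L(-212)/((-476*58)) = -11324/42927 + (142 - 212)/((-476*58)) = -11324*1/42927 - 70/(-27608) = -11324/42927 - 70*(-1/27608) = -11324/42927 + 5/1972 = -22116293/84652044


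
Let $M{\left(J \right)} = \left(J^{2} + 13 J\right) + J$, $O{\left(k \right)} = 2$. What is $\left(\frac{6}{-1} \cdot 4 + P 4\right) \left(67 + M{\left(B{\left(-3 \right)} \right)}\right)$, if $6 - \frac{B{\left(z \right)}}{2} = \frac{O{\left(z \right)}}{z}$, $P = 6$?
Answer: $0$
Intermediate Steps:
$B{\left(z \right)} = 12 - \frac{4}{z}$ ($B{\left(z \right)} = 12 - 2 \frac{2}{z} = 12 - \frac{4}{z}$)
$M{\left(J \right)} = J^{2} + 14 J$
$\left(\frac{6}{-1} \cdot 4 + P 4\right) \left(67 + M{\left(B{\left(-3 \right)} \right)}\right) = \left(\frac{6}{-1} \cdot 4 + 6 \cdot 4\right) \left(67 + \left(12 - \frac{4}{-3}\right) \left(14 + \left(12 - \frac{4}{-3}\right)\right)\right) = \left(6 \left(-1\right) 4 + 24\right) \left(67 + \left(12 - - \frac{4}{3}\right) \left(14 + \left(12 - - \frac{4}{3}\right)\right)\right) = \left(\left(-6\right) 4 + 24\right) \left(67 + \left(12 + \frac{4}{3}\right) \left(14 + \left(12 + \frac{4}{3}\right)\right)\right) = \left(-24 + 24\right) \left(67 + \frac{40 \left(14 + \frac{40}{3}\right)}{3}\right) = 0 \left(67 + \frac{40}{3} \cdot \frac{82}{3}\right) = 0 \left(67 + \frac{3280}{9}\right) = 0 \cdot \frac{3883}{9} = 0$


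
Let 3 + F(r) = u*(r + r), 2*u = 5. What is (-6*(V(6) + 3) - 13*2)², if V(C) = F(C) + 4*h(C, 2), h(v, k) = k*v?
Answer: 244036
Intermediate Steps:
u = 5/2 (u = (½)*5 = 5/2 ≈ 2.5000)
F(r) = -3 + 5*r (F(r) = -3 + 5*(r + r)/2 = -3 + 5*(2*r)/2 = -3 + 5*r)
V(C) = -3 + 13*C (V(C) = (-3 + 5*C) + 4*(2*C) = (-3 + 5*C) + 8*C = -3 + 13*C)
(-6*(V(6) + 3) - 13*2)² = (-6*((-3 + 13*6) + 3) - 13*2)² = (-6*((-3 + 78) + 3) - 26)² = (-6*(75 + 3) - 26)² = (-6*78 - 26)² = (-468 - 26)² = (-494)² = 244036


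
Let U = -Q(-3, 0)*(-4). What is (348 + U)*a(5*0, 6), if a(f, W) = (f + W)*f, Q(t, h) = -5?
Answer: 0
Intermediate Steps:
a(f, W) = f*(W + f) (a(f, W) = (W + f)*f = f*(W + f))
U = -20 (U = -1*(-5)*(-4) = 5*(-4) = -20)
(348 + U)*a(5*0, 6) = (348 - 20)*((5*0)*(6 + 5*0)) = 328*(0*(6 + 0)) = 328*(0*6) = 328*0 = 0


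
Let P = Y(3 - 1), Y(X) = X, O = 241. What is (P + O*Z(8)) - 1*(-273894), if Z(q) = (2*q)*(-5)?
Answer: 254616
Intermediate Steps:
Z(q) = -10*q
P = 2 (P = 3 - 1 = 2)
(P + O*Z(8)) - 1*(-273894) = (2 + 241*(-10*8)) - 1*(-273894) = (2 + 241*(-80)) + 273894 = (2 - 19280) + 273894 = -19278 + 273894 = 254616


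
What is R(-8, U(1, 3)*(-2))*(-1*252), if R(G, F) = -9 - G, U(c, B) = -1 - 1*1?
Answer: 252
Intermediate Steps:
U(c, B) = -2 (U(c, B) = -1 - 1 = -2)
R(-8, U(1, 3)*(-2))*(-1*252) = (-9 - 1*(-8))*(-1*252) = (-9 + 8)*(-252) = -1*(-252) = 252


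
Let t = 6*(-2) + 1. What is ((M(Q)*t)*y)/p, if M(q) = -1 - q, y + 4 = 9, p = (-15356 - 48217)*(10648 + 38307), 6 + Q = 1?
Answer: 44/622443243 ≈ 7.0689e-8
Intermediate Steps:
Q = -5 (Q = -6 + 1 = -5)
p = -3112216215 (p = -63573*48955 = -3112216215)
y = 5 (y = -4 + 9 = 5)
t = -11 (t = -12 + 1 = -11)
((M(Q)*t)*y)/p = (((-1 - 1*(-5))*(-11))*5)/(-3112216215) = (((-1 + 5)*(-11))*5)*(-1/3112216215) = ((4*(-11))*5)*(-1/3112216215) = -44*5*(-1/3112216215) = -220*(-1/3112216215) = 44/622443243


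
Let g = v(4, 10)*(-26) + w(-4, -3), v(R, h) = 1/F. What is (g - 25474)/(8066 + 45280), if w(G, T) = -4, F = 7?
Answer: -89186/186711 ≈ -0.47767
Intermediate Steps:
v(R, h) = ⅐ (v(R, h) = 1/7 = ⅐)
g = -54/7 (g = (⅐)*(-26) - 4 = -26/7 - 4 = -54/7 ≈ -7.7143)
(g - 25474)/(8066 + 45280) = (-54/7 - 25474)/(8066 + 45280) = -178372/7/53346 = -178372/7*1/53346 = -89186/186711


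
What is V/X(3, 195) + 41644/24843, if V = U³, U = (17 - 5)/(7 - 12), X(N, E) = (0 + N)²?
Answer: 435644/3105375 ≈ 0.14029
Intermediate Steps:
X(N, E) = N²
U = -12/5 (U = 12/(-5) = 12*(-⅕) = -12/5 ≈ -2.4000)
V = -1728/125 (V = (-12/5)³ = -1728/125 ≈ -13.824)
V/X(3, 195) + 41644/24843 = -1728/(125*(3²)) + 41644/24843 = -1728/125/9 + 41644*(1/24843) = -1728/125*⅑ + 41644/24843 = -192/125 + 41644/24843 = 435644/3105375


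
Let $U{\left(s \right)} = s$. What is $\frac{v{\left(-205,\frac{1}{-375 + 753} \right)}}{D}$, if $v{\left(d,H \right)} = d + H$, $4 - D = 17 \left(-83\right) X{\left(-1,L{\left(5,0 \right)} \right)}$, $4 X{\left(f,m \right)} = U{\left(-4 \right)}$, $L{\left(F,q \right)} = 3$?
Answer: $\frac{77489}{531846} \approx 0.1457$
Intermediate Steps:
$X{\left(f,m \right)} = -1$ ($X{\left(f,m \right)} = \frac{1}{4} \left(-4\right) = -1$)
$D = -1407$ ($D = 4 - 17 \left(-83\right) \left(-1\right) = 4 - \left(-1411\right) \left(-1\right) = 4 - 1411 = -1407$)
$v{\left(d,H \right)} = H + d$
$\frac{v{\left(-205,\frac{1}{-375 + 753} \right)}}{D} = \frac{\frac{1}{-375 + 753} - 205}{-1407} = \left(\frac{1}{378} - 205\right) \left(- \frac{1}{1407}\right) = \left(- \frac{77489}{378}\right) \left(- \frac{1}{1407}\right) = \frac{77489}{531846}$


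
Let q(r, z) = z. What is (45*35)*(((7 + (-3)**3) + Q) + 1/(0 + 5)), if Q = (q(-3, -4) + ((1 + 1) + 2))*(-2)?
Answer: -31185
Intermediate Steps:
Q = 0 (Q = (-4 + ((1 + 1) + 2))*(-2) = (-4 + (2 + 2))*(-2) = (-4 + 4)*(-2) = 0*(-2) = 0)
(45*35)*(((7 + (-3)**3) + Q) + 1/(0 + 5)) = (45*35)*(((7 + (-3)**3) + 0) + 1/(0 + 5)) = 1575*(((7 - 27) + 0) + 1/5) = 1575*((-20 + 0) + 1/5) = 1575*(-20 + 1/5) = 1575*(-99/5) = -31185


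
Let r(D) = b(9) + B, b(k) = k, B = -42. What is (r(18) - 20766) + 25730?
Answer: 4931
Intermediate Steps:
r(D) = -33 (r(D) = 9 - 42 = -33)
(r(18) - 20766) + 25730 = (-33 - 20766) + 25730 = -20799 + 25730 = 4931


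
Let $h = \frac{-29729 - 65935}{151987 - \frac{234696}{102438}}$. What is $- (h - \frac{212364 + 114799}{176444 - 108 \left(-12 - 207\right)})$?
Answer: $\frac{167963581471531}{74173727307680} \approx 2.2645$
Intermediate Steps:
$h = - \frac{233324496}{370690705}$ ($h = - \frac{95664}{151987 - \frac{5588}{2439}} = - \frac{95664}{\frac{370690705}{2439}} = \left(-95664\right) \frac{2439}{370690705} = - \frac{233324496}{370690705} \approx -0.62943$)
$- (h - \frac{212364 + 114799}{176444 - 108 \left(-12 - 207\right)}) = - (- \frac{233324496}{370690705} - \frac{212364 + 114799}{176444 - 108 \left(-12 - 207\right)}) = - (- \frac{233324496}{370690705} - \frac{327163}{176444 - -23652}) = - (- \frac{233324496}{370690705} - \frac{327163}{176444 + 23652}) = - (- \frac{233324496}{370690705} - \frac{327163}{200096}) = \left(-1\right) \left(- \frac{167963581471531}{74173727307680}\right) = \frac{167963581471531}{74173727307680}$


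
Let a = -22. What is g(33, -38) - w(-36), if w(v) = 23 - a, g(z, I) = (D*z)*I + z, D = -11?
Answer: 13782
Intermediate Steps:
g(z, I) = z - 11*I*z (g(z, I) = (-11*z)*I + z = -11*I*z + z = z - 11*I*z)
w(v) = 45 (w(v) = 23 - 1*(-22) = 23 + 22 = 45)
g(33, -38) - w(-36) = 33*(1 - 11*(-38)) - 1*45 = 33*(1 + 418) - 45 = 33*419 - 45 = 13827 - 45 = 13782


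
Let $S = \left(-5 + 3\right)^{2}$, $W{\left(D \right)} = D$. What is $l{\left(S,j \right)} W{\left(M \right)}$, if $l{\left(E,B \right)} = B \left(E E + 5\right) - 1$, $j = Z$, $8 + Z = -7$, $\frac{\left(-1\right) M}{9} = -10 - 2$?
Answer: $-34128$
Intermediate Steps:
$M = 108$ ($M = - 9 \left(-10 - 2\right) = \left(-9\right) \left(-12\right) = 108$)
$S = 4$ ($S = \left(-2\right)^{2} = 4$)
$Z = -15$ ($Z = -8 - 7 = -15$)
$j = -15$
$l{\left(E,B \right)} = -1 + B \left(5 + E^{2}\right)$ ($l{\left(E,B \right)} = B \left(E^{2} + 5\right) - 1 = B \left(5 + E^{2}\right) - 1 = -1 + B \left(5 + E^{2}\right)$)
$l{\left(S,j \right)} W{\left(M \right)} = \left(-1 + 5 \left(-15\right) - 15 \cdot 4^{2}\right) 108 = \left(-1 - 75 - 240\right) 108 = \left(-316\right) 108 = -34128$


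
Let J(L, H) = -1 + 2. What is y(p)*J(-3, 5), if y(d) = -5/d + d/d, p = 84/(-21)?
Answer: 9/4 ≈ 2.2500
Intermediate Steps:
J(L, H) = 1
p = -4 (p = 84*(-1/21) = -4)
y(d) = 1 - 5/d (y(d) = -5/d + 1 = 1 - 5/d)
y(p)*J(-3, 5) = ((-5 - 4)/(-4))*1 = -¼*(-9)*1 = (9/4)*1 = 9/4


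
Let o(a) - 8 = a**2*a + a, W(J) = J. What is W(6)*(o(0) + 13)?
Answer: 126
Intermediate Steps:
o(a) = 8 + a + a**3 (o(a) = 8 + (a**2*a + a) = 8 + (a**3 + a) = 8 + (a + a**3) = 8 + a + a**3)
W(6)*(o(0) + 13) = 6*((8 + 0 + 0**3) + 13) = 6*((8 + 0 + 0) + 13) = 6*(8 + 13) = 6*21 = 126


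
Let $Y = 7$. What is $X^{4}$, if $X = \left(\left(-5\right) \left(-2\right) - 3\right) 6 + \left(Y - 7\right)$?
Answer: $3111696$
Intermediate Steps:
$X = 42$ ($X = \left(\left(-5\right) \left(-2\right) - 3\right) 6 + \left(7 - 7\right) = \left(10 - 3\right) 6 + 0 = 7 \cdot 6 + 0 = 42 + 0 = 42$)
$X^{4} = 42^{4} = 3111696$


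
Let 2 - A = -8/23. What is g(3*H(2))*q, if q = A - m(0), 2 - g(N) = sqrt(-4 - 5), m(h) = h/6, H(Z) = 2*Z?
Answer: 108/23 - 162*I/23 ≈ 4.6956 - 7.0435*I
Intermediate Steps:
A = 54/23 (A = 2 - (-8)/23 = 2 - 1*(-8/23) = 2 + 8/23 = 54/23 ≈ 2.3478)
m(h) = h/6 (m(h) = h*(1/6) = h/6)
g(N) = 2 - 3*I (g(N) = 2 - sqrt(-4 - 5) = 2 - sqrt(-9) = 2 - 3*I)
q = 54/23 (q = 54/23 - 0/6 = 54/23 - 1*0 = 54/23 + 0 = 54/23 ≈ 2.3478)
g(3*H(2))*q = (2 - 3*I)*(54/23) = 108/23 - 162*I/23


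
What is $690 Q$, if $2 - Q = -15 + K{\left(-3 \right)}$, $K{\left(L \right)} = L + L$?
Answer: $15870$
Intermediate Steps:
$K{\left(L \right)} = 2 L$
$Q = 23$ ($Q = 2 - \left(-15 + 2 \left(-3\right)\right) = 2 - \left(-15 - 6\right) = 2 - -21 = 2 + 21 = 23$)
$690 Q = 690 \cdot 23 = 15870$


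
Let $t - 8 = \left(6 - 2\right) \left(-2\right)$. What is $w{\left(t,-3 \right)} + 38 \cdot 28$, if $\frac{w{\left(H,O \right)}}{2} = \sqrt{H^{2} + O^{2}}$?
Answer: $1070$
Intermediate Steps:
$t = 0$ ($t = 8 + \left(6 - 2\right) \left(-2\right) = 8 + 4 \left(-2\right) = 8 - 8 = 0$)
$w{\left(H,O \right)} = 2 \sqrt{H^{2} + O^{2}}$
$w{\left(t,-3 \right)} + 38 \cdot 28 = 2 \sqrt{0^{2} + \left(-3\right)^{2}} + 38 \cdot 28 = 2 \sqrt{0 + 9} + 1064 = 2 \sqrt{9} + 1064 = 2 \cdot 3 + 1064 = 6 + 1064 = 1070$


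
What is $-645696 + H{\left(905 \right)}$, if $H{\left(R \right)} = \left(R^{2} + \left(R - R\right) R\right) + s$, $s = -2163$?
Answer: $171166$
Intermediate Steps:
$H{\left(R \right)} = -2163 + R^{2}$ ($H{\left(R \right)} = \left(R^{2} + \left(R - R\right) R\right) - 2163 = \left(R^{2} + 0 R\right) - 2163 = \left(R^{2} + 0\right) - 2163 = R^{2} - 2163 = -2163 + R^{2}$)
$-645696 + H{\left(905 \right)} = -645696 - \left(2163 - 905^{2}\right) = -645696 + \left(-2163 + 819025\right) = -645696 + 816862 = 171166$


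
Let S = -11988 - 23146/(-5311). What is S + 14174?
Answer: 11632992/5311 ≈ 2190.4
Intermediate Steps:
S = -63645122/5311 (S = -11988 - 23146*(-1/5311) = -11988 + 23146/5311 = -63645122/5311 ≈ -11984.)
S + 14174 = -63645122/5311 + 14174 = 11632992/5311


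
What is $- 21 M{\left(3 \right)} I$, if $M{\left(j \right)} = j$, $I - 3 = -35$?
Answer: $2016$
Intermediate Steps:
$I = -32$ ($I = 3 - 35 = -32$)
$- 21 M{\left(3 \right)} I = \left(-21\right) 3 \left(-32\right) = \left(-63\right) \left(-32\right) = 2016$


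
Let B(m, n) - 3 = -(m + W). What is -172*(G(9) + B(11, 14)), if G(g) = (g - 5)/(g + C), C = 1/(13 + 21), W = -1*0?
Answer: 399040/307 ≈ 1299.8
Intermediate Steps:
W = 0
B(m, n) = 3 - m (B(m, n) = 3 - (m + 0) = 3 - m)
C = 1/34 ≈ 0.029412
G(g) = (-5 + g)/(1/34 + g) (G(g) = (g - 5)/(g + 1/34) = (-5 + g)/(1/34 + g))
-172*(G(9) + B(11, 14)) = -172*(34*(-5 + 9)/(1 + 34*9) + (3 - 1*11)) = -172*(34*4/(1 + 306) + (3 - 11)) = -172*(34*4/307 - 8) = -172*(34*(1/307)*4 - 8) = -172*(136/307 - 8) = -172*(-2320/307) = 399040/307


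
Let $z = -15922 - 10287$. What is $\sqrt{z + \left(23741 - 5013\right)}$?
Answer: $i \sqrt{7481} \approx 86.493 i$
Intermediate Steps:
$z = -26209$
$\sqrt{z + \left(23741 - 5013\right)} = \sqrt{-26209 + \left(23741 - 5013\right)} = \sqrt{-26209 + 18728} = \sqrt{-7481} = i \sqrt{7481}$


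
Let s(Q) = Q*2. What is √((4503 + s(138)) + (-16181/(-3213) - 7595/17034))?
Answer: √612104885090706/357714 ≈ 69.163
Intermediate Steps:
s(Q) = 2*Q
√((4503 + s(138)) + (-16181/(-3213) - 7595/17034)) = √((4503 + 2*138) + (-16181/(-3213) - 7595/17034)) = √((4503 + 276) + (-16181*(-1/3213) - 7595*1/17034)) = √(4779 + (16181/3213 - 7595/17034)) = √(4779 + 4925969/1073142) = √(5133471587/1073142) = √612104885090706/357714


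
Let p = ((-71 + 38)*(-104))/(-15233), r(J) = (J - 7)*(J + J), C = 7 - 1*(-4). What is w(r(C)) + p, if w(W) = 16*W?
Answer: 21444632/15233 ≈ 1407.8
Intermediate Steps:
C = 11 (C = 7 + 4 = 11)
r(J) = 2*J*(-7 + J) (r(J) = (-7 + J)*(2*J) = 2*J*(-7 + J))
p = -3432/15233 (p = -33*(-104)*(-1/15233) = 3432*(-1/15233) = -3432/15233 ≈ -0.22530)
w(r(C)) + p = 16*(2*11*(-7 + 11)) - 3432/15233 = 16*(2*11*4) - 3432/15233 = 16*88 - 3432/15233 = 1408 - 3432/15233 = 21444632/15233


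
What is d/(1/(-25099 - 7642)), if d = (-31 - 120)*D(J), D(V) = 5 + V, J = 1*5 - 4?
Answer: 29663346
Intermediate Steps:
J = 1 (J = 5 - 4 = 1)
d = -906 (d = (-31 - 120)*(5 + 1) = -151*6 = -906)
d/(1/(-25099 - 7642)) = -906/(1/(-25099 - 7642)) = -906/(1/(-32741)) = -906/(-1/32741) = -906*(-32741) = 29663346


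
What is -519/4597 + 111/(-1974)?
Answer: -511591/3024826 ≈ -0.16913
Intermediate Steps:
-519/4597 + 111/(-1974) = -519*1/4597 + 111*(-1/1974) = -519/4597 - 37/658 = -511591/3024826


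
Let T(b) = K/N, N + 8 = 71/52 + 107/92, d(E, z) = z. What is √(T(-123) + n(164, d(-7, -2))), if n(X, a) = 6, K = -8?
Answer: 2*√312067/409 ≈ 2.7317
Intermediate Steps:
N = -1636/299 (N = -8 + (71/52 + 107/92) = -8 + 756/299 = -1636/299 ≈ -5.4716)
T(b) = 598/409 (T(b) = -8/(-1636/299) = -8*(-299/1636) = 598/409)
√(T(-123) + n(164, d(-7, -2))) = √(598/409 + 6) = √(3052/409) = 2*√312067/409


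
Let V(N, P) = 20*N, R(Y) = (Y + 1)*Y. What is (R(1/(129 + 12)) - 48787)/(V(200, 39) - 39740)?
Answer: 193986841/142109388 ≈ 1.3651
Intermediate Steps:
R(Y) = Y*(1 + Y) (R(Y) = (1 + Y)*Y = Y*(1 + Y))
(R(1/(129 + 12)) - 48787)/(V(200, 39) - 39740) = ((1 + 1/(129 + 12))/(129 + 12) - 48787)/(20*200 - 39740) = ((1 + 1/141)/141 - 48787)/(4000 - 39740) = ((1 + 1/141)/141 - 48787)/(-35740) = ((1/141)*(142/141) - 48787)*(-1/35740) = (142/19881 - 48787)*(-1/35740) = -969934205/19881*(-1/35740) = 193986841/142109388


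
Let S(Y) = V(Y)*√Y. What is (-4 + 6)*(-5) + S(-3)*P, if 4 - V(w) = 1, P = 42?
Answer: -10 + 126*I*√3 ≈ -10.0 + 218.24*I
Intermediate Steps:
V(w) = 3 (V(w) = 4 - 1*1 = 4 - 1 = 3)
S(Y) = 3*√Y
(-4 + 6)*(-5) + S(-3)*P = (-4 + 6)*(-5) + (3*√(-3))*42 = 2*(-5) + (3*(I*√3))*42 = -10 + (3*I*√3)*42 = -10 + 126*I*√3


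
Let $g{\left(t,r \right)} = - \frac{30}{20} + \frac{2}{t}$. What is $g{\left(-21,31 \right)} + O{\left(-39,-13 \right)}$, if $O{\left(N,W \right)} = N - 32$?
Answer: $- \frac{3049}{42} \approx -72.595$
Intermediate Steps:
$O{\left(N,W \right)} = -32 + N$
$g{\left(t,r \right)} = - \frac{3}{2} + \frac{2}{t}$ ($g{\left(t,r \right)} = \left(-30\right) \frac{1}{20} + \frac{2}{t} = - \frac{3}{2} + \frac{2}{t}$)
$g{\left(-21,31 \right)} + O{\left(-39,-13 \right)} = \left(- \frac{3}{2} + \frac{2}{-21}\right) - 71 = \left(- \frac{3}{2} + 2 \left(- \frac{1}{21}\right)\right) - 71 = \left(- \frac{3}{2} - \frac{2}{21}\right) - 71 = - \frac{67}{42} - 71 = - \frac{3049}{42}$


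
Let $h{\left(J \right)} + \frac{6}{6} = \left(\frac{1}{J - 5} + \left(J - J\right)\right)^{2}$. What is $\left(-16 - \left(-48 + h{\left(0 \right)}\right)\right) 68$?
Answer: $\frac{56032}{25} \approx 2241.3$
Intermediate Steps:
$h{\left(J \right)} = -1 + \frac{1}{\left(-5 + J\right)^{2}}$ ($h{\left(J \right)} = -1 + \left(\frac{1}{J - 5} + \left(J - J\right)\right)^{2} = -1 + \left(\frac{1}{-5 + J} + 0\right)^{2} = -1 + \left(\frac{1}{-5 + J}\right)^{2} = -1 + \frac{1}{\left(-5 + J\right)^{2}}$)
$\left(-16 - \left(-48 + h{\left(0 \right)}\right)\right) 68 = \left(-16 + \left(48 - \left(-1 + \frac{1}{\left(-5 + 0\right)^{2}}\right)\right)\right) 68 = \left(-16 + \left(48 - \left(-1 + \frac{1}{25}\right)\right)\right) 68 = \left(-16 + \left(48 - - \frac{24}{25}\right)\right) 68 = \left(-16 + \left(48 + \frac{24}{25}\right)\right) 68 = \left(-16 + \frac{1224}{25}\right) 68 = \frac{824}{25} \cdot 68 = \frac{56032}{25}$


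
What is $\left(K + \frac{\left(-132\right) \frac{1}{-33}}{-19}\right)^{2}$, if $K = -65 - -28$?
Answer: $\frac{499849}{361} \approx 1384.6$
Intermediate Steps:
$K = -37$ ($K = -65 + 28 = -37$)
$\left(K + \frac{\left(-132\right) \frac{1}{-33}}{-19}\right)^{2} = \left(-37 + \frac{\left(-132\right) \frac{1}{-33}}{-19}\right)^{2} = \left(-37 + \left(-132\right) \left(- \frac{1}{33}\right) \left(- \frac{1}{19}\right)\right)^{2} = \left(-37 + 4 \left(- \frac{1}{19}\right)\right)^{2} = \left(-37 - \frac{4}{19}\right)^{2} = \left(- \frac{707}{19}\right)^{2} = \frac{499849}{361}$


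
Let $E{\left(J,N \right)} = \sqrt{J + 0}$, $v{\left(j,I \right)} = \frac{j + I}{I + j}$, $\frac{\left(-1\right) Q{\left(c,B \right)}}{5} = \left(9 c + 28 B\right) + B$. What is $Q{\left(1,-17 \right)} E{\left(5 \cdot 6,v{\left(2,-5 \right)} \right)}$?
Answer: $2420 \sqrt{30} \approx 13255.0$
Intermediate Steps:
$Q{\left(c,B \right)} = - 145 B - 45 c$ ($Q{\left(c,B \right)} = - 5 \left(\left(9 c + 28 B\right) + B\right) = - 5 \left(9 c + 29 B\right) = - 145 B - 45 c$)
$v{\left(j,I \right)} = 1$ ($v{\left(j,I \right)} = \frac{I + j}{I + j} = 1$)
$E{\left(J,N \right)} = \sqrt{J}$
$Q{\left(1,-17 \right)} E{\left(5 \cdot 6,v{\left(2,-5 \right)} \right)} = \left(\left(-145\right) \left(-17\right) - 45\right) \sqrt{5 \cdot 6} = \left(2465 - 45\right) \sqrt{30} = 2420 \sqrt{30}$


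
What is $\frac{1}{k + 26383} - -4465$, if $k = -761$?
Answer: $\frac{114402231}{25622} \approx 4465.0$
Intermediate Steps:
$\frac{1}{k + 26383} - -4465 = \frac{1}{-761 + 26383} - -4465 = \frac{1}{25622} + 4465 = \frac{114402231}{25622}$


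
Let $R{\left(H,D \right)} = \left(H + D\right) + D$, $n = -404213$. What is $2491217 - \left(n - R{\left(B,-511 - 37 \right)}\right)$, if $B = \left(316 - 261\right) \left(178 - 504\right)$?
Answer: $2876404$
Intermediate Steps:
$B = -17930$ ($B = 55 \left(-326\right) = -17930$)
$R{\left(H,D \right)} = H + 2 D$ ($R{\left(H,D \right)} = \left(D + H\right) + D = H + 2 D$)
$2491217 - \left(n - R{\left(B,-511 - 37 \right)}\right) = 2491217 - \left(-404213 - \left(-17930 + 2 \left(-511 - 37\right)\right)\right) = 2491217 - \left(-404213 - \left(-17930 + 2 \left(-548\right)\right)\right) = 2491217 - \left(-404213 - \left(-17930 - 1096\right)\right) = 2491217 - \left(-404213 - -19026\right) = 2491217 - \left(-404213 + 19026\right) = 2491217 - -385187 = 2491217 + 385187 = 2876404$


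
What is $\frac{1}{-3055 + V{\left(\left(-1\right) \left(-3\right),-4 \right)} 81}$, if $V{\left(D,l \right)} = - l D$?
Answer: $- \frac{1}{2083} \approx -0.00048008$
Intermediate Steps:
$V{\left(D,l \right)} = - D l$
$\frac{1}{-3055 + V{\left(\left(-1\right) \left(-3\right),-4 \right)} 81} = \frac{1}{-3055 + \left(-1\right) \left(\left(-1\right) \left(-3\right)\right) \left(-4\right) 81} = \frac{1}{-3055 + \left(-1\right) 3 \left(-4\right) 81} = \frac{1}{-3055 + 12 \cdot 81} = \frac{1}{-3055 + 972} = \frac{1}{-2083} = - \frac{1}{2083}$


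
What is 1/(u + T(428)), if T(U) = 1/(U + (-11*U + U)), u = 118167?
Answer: 3852/455179283 ≈ 8.4626e-6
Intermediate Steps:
T(U) = -1/(9*U) (T(U) = 1/(U - 10*U) = 1/(-9*U) = -1/(9*U))
1/(u + T(428)) = 1/(118167 - 1/9/428) = 1/(118167 - 1/9*1/428) = 1/(118167 - 1/3852) = 1/(455179283/3852) = 3852/455179283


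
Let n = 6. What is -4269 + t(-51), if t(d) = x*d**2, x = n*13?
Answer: 198609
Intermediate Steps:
x = 78 (x = 6*13 = 78)
t(d) = 78*d**2
-4269 + t(-51) = -4269 + 78*(-51)**2 = -4269 + 78*2601 = -4269 + 202878 = 198609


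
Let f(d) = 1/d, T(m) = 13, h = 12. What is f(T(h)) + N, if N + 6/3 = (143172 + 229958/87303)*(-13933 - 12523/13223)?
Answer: -1425684609890084529/714633257 ≈ -1.9950e+9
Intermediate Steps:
N = -109668046918850486/54971789 (N = -2 + (143172 + 229958/87303)*(-13933 - 12523/13223) = -2 + (143172 + 229958*(1/87303))*(-13933 - 12523*1/13223) = -2 + (143172 + 229958/87303)*(-13933 - 1789/1889) = -2 + (12499575074/87303)*(-26321226/1889) = -2 - 109668046808906908/54971789 = -109668046918850486/54971789 ≈ -1.9950e+9)
f(T(h)) + N = 1/13 - 109668046918850486/54971789 = -1425684609890084529/714633257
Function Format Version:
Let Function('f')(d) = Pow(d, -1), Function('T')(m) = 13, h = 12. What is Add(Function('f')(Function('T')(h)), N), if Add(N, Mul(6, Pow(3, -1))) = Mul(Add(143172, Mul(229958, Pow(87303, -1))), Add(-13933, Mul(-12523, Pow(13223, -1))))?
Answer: Rational(-1425684609890084529, 714633257) ≈ -1.9950e+9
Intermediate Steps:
N = Rational(-109668046918850486, 54971789) (N = Add(-2, Mul(Add(143172, Mul(229958, Pow(87303, -1))), Add(-13933, Mul(-12523, Pow(13223, -1))))) = Add(-2, Mul(Add(143172, Mul(229958, Rational(1, 87303))), Add(-13933, Mul(-12523, Rational(1, 13223))))) = Add(-2, Mul(Add(143172, Rational(229958, 87303)), Add(-13933, Rational(-1789, 1889)))) = Add(-2, Mul(Rational(12499575074, 87303), Rational(-26321226, 1889))) = Add(-2, Rational(-109668046808906908, 54971789)) = Rational(-109668046918850486, 54971789) ≈ -1.9950e+9)
Add(Function('f')(Function('T')(h)), N) = Add(Pow(13, -1), Rational(-109668046918850486, 54971789)) = Add(Rational(1, 13), Rational(-109668046918850486, 54971789)) = Rational(-1425684609890084529, 714633257)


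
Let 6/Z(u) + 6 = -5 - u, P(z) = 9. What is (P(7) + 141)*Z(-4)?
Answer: -900/7 ≈ -128.57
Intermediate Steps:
Z(u) = 6/(-11 - u) (Z(u) = 6/(-6 + (-5 - u)) = 6/(-11 - u))
(P(7) + 141)*Z(-4) = (9 + 141)*(-6/(11 - 4)) = 150*(-6/7) = -900/7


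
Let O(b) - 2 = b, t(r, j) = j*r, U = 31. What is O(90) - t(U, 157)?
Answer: -4775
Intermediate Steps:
O(b) = 2 + b
O(90) - t(U, 157) = (2 + 90) - 157*31 = 92 - 1*4867 = 92 - 4867 = -4775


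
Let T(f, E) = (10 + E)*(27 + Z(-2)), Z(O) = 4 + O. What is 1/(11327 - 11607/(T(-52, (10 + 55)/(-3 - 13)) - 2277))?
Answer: 33677/381645091 ≈ 8.8242e-5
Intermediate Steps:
T(f, E) = 290 + 29*E (T(f, E) = (10 + E)*(27 + (4 - 2)) = (10 + E)*(27 + 2) = (10 + E)*29 = 290 + 29*E)
1/(11327 - 11607/(T(-52, (10 + 55)/(-3 - 13)) - 2277)) = 1/(11327 - 11607/((290 + 29*((10 + 55)/(-3 - 13))) - 2277)) = 1/(11327 - 11607/((290 + 29*(65/(-16))) - 2277)) = 1/(11327 - 11607/((290 + 29*(65*(-1/16))) - 2277)) = 1/(11327 - 11607/((290 + 29*(-65/16)) - 2277)) = 1/(11327 - 11607/((290 - 1885/16) - 2277)) = 1/(11327 - 11607/(2755/16 - 2277)) = 1/(11327 - 11607/(-33677/16)) = 1/(11327 - 11607*(-16)/33677) = 1/(11327 - 1*(-185712/33677)) = 1/(11327 + 185712/33677) = 1/(381645091/33677) = 33677/381645091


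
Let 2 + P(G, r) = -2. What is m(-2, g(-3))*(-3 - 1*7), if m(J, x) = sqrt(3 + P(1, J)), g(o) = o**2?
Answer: -10*I ≈ -10.0*I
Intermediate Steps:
P(G, r) = -4 (P(G, r) = -2 - 2 = -4)
m(J, x) = I (m(J, x) = sqrt(3 - 4) = sqrt(-1) = I)
m(-2, g(-3))*(-3 - 1*7) = I*(-3 - 1*7) = I*(-3 - 7) = I*(-10) = -10*I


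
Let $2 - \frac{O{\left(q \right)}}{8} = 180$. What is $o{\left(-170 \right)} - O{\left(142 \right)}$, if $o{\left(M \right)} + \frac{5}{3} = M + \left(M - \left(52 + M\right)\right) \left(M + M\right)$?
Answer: $\frac{56797}{3} \approx 18932.0$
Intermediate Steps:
$O{\left(q \right)} = -1424$ ($O{\left(q \right)} = 16 - 1440 = -1424$)
$o{\left(M \right)} = - \frac{5}{3} - 103 M$ ($o{\left(M \right)} = - \frac{5}{3} + \left(M + \left(M - \left(52 + M\right)\right) \left(M + M\right)\right) = - \frac{5}{3} + \left(M - 52 \cdot 2 M\right) = - \frac{5}{3} + \left(M - 104 M\right) = - \frac{5}{3} - 103 M$)
$o{\left(-170 \right)} - O{\left(142 \right)} = \left(- \frac{5}{3} - -17510\right) - -1424 = \left(- \frac{5}{3} + 17510\right) + 1424 = \frac{52525}{3} + 1424 = \frac{56797}{3}$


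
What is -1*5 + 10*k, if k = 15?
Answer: 145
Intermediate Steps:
-1*5 + 10*k = -1*5 + 10*15 = -5 + 150 = 145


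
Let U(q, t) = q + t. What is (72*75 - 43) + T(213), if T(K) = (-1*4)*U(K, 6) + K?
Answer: 4694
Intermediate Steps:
T(K) = -24 - 3*K (T(K) = (-1*4)*(K + 6) + K = -4*(6 + K) + K = (-24 - 4*K) + K = -24 - 3*K)
(72*75 - 43) + T(213) = (72*75 - 43) + (-24 - 3*213) = (5400 - 43) + (-24 - 639) = 5357 - 663 = 4694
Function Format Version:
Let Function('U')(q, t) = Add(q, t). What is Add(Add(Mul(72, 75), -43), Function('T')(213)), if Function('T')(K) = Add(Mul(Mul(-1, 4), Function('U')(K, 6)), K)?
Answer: 4694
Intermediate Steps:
Function('T')(K) = Add(-24, Mul(-3, K)) (Function('T')(K) = Add(Mul(Mul(-1, 4), Add(K, 6)), K) = Add(Mul(-4, Add(6, K)), K) = Add(Add(-24, Mul(-4, K)), K) = Add(-24, Mul(-3, K)))
Add(Add(Mul(72, 75), -43), Function('T')(213)) = Add(Add(Mul(72, 75), -43), Add(-24, Mul(-3, 213))) = Add(Add(5400, -43), Add(-24, -639)) = Add(5357, -663) = 4694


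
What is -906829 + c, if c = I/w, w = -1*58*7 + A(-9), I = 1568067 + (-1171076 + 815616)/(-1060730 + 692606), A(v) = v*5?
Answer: -37783138107191/41505981 ≈ -9.1031e+5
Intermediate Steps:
A(v) = 5*v
I = 144310862942/92031 (I = 1568067 - 355460/(-368124) = 1568067 - 355460*(-1/368124) = 1568067 + 88865/92031 = 144310862942/92031 ≈ 1.5681e+6)
w = -451 (w = -1*58*7 + 5*(-9) = -58*7 - 45 = -406 - 45 = -451)
c = -144310862942/41505981 (c = (144310862942/92031)/(-451) = (144310862942/92031)*(-1/451) = -144310862942/41505981 ≈ -3476.9)
-906829 + c = -906829 - 144310862942/41505981 = -37783138107191/41505981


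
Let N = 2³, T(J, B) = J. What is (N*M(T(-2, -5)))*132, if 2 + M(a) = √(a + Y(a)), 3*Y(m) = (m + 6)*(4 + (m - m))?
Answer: -2112 + 352*√30 ≈ -184.02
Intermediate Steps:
N = 8
Y(m) = 8 + 4*m/3 (Y(m) = ((m + 6)*(4 + (m - m)))/3 = ((6 + m)*(4 + 0))/3 = ((6 + m)*4)/3 = (24 + 4*m)/3 = 8 + 4*m/3)
M(a) = -2 + √(8 + 7*a/3) (M(a) = -2 + √(a + (8 + 4*a/3)) = -2 + √(8 + 7*a/3))
(N*M(T(-2, -5)))*132 = (8*(-2 + √(72 + 21*(-2))/3))*132 = (8*(-2 + √(72 - 42)/3))*132 = (8*(-2 + √30/3))*132 = (-16 + 8*√30/3)*132 = -2112 + 352*√30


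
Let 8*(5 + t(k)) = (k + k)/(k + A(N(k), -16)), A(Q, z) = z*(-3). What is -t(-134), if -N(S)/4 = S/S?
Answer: 793/172 ≈ 4.6105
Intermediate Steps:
N(S) = -4 (N(S) = -4*S/S = -4*1 = -4)
A(Q, z) = -3*z
t(k) = -5 + k/(4*(48 + k)) (t(k) = -5 + ((k + k)/(k - 3*(-16)))/8 = -5 + ((2*k)/(k + 48))/8 = -5 + ((2*k)/(48 + k))/8 = -5 + (2*k/(48 + k))/8 = -5 + k/(4*(48 + k)))
-t(-134) = -(-960 - 19*(-134))/(4*(48 - 134)) = -(-960 + 2546)/(4*(-86)) = -(-1)*1586/(4*86) = -1*(-793/172) = 793/172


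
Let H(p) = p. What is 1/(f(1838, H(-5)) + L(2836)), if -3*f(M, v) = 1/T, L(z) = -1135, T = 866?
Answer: -2598/2948731 ≈ -0.00088106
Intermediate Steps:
f(M, v) = -1/2598 (f(M, v) = -⅓/866 = -⅓*1/866 = -1/2598)
1/(f(1838, H(-5)) + L(2836)) = 1/(-1/2598 - 1135) = 1/(-2948731/2598) = -2598/2948731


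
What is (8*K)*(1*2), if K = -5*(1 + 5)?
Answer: -480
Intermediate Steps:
K = -30 (K = -5*6 = -30)
(8*K)*(1*2) = (8*(-30))*(1*2) = -240*2 = -480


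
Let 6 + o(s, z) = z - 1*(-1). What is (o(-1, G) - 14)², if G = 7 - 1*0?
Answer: 144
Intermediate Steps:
G = 7 (G = 7 + 0 = 7)
o(s, z) = -5 + z (o(s, z) = -6 + (z - 1*(-1)) = -6 + (z + 1) = -6 + (1 + z) = -5 + z)
(o(-1, G) - 14)² = ((-5 + 7) - 14)² = (2 - 14)² = (-12)² = 144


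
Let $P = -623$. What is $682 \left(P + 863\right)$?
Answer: $163680$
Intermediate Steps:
$682 \left(P + 863\right) = 682 \left(-623 + 863\right) = 682 \cdot 240 = 163680$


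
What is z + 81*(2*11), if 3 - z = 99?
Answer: 1686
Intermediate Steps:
z = -96 (z = 3 - 1*99 = 3 - 99 = -96)
z + 81*(2*11) = -96 + 81*(2*11) = -96 + 81*22 = -96 + 1782 = 1686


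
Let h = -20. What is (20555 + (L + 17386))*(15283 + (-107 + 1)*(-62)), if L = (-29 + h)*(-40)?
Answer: 872036355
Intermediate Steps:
L = 1960 (L = (-29 - 20)*(-40) = -49*(-40) = 1960)
(20555 + (L + 17386))*(15283 + (-107 + 1)*(-62)) = (20555 + (1960 + 17386))*(15283 + (-107 + 1)*(-62)) = (20555 + 19346)*(15283 - 106*(-62)) = 39901*(15283 + 6572) = 39901*21855 = 872036355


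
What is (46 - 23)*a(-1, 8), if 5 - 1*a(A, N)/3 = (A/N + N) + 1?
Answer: -2139/8 ≈ -267.38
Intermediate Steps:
a(A, N) = 12 - 3*N - 3*A/N (a(A, N) = 15 - 3*((A/N + N) + 1) = 15 - 3*((N + A/N) + 1) = 15 - 3*(1 + N + A/N) = 15 + (-3 - 3*N - 3*A/N) = 12 - 3*N - 3*A/N)
(46 - 23)*a(-1, 8) = (46 - 23)*(12 - 3*8 - 3*(-1)/8) = 23*(12 - 24 - 3*(-1)*⅛) = 23*(12 - 24 + 3/8) = 23*(-93/8) = -2139/8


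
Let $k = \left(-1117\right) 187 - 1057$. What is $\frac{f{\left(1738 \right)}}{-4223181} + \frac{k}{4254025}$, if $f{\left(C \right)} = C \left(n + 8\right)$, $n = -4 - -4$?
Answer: $- \frac{945745690016}{17965517553525} \approx -0.052642$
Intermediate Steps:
$k = -209936$ ($k = -208879 - 1057 = -209936$)
$n = 0$ ($n = -4 + 4 = 0$)
$f{\left(C \right)} = 8 C$ ($f{\left(C \right)} = C \left(0 + 8\right) = C 8 = 8 C$)
$\frac{f{\left(1738 \right)}}{-4223181} + \frac{k}{4254025} = \frac{8 \cdot 1738}{-4223181} - \frac{209936}{4254025} = 13904 \left(- \frac{1}{4223181}\right) - \frac{209936}{4254025} = - \frac{13904}{4223181} - \frac{209936}{4254025} = - \frac{945745690016}{17965517553525}$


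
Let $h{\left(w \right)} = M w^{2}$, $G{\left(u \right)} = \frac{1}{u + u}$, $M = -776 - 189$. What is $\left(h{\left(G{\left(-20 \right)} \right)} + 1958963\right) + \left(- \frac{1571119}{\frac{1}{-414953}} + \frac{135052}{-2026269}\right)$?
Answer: $\frac{422723481698282043043}{648406080} \approx 6.5194 \cdot 10^{11}$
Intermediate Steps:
$M = -965$
$G{\left(u \right)} = \frac{1}{2 u}$
$h{\left(w \right)} = - 965 w^{2}$
$\left(h{\left(G{\left(-20 \right)} \right)} + 1958963\right) + \left(- \frac{1571119}{\frac{1}{-414953}} + \frac{135052}{-2026269}\right) = \left(- 965 \left(\frac{1}{2 \left(-20\right)}\right)^{2} + 1958963\right) + \left(- \frac{1571119}{\frac{1}{-414953}} + \frac{135052}{-2026269}\right) = \left(- 965 \left(\frac{1}{2} \left(- \frac{1}{20}\right)\right)^{2} + 1958963\right) - \left(\frac{135052}{2026269} + \frac{1571119}{- \frac{1}{414953}}\right) = \left(- 965 \left(- \frac{1}{40}\right)^{2} + 1958963\right) - - \frac{1321006910922354431}{2026269} = \left(\left(-965\right) \frac{1}{1600} + 1958963\right) + \left(651940542407 - \frac{135052}{2026269}\right) = \left(- \frac{193}{320} + 1958963\right) + \frac{1321006910922354431}{2026269} = \frac{626867967}{320} + \frac{1321006910922354431}{2026269} = \frac{422723481698282043043}{648406080}$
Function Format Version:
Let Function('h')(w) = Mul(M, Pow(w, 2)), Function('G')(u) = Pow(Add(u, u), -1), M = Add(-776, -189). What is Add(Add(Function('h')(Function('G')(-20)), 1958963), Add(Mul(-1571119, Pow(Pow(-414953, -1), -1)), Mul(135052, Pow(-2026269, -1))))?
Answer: Rational(422723481698282043043, 648406080) ≈ 6.5194e+11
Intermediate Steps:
M = -965
Function('G')(u) = Mul(Rational(1, 2), Pow(u, -1)) (Function('G')(u) = Pow(Mul(2, u), -1) = Mul(Rational(1, 2), Pow(u, -1)))
Function('h')(w) = Mul(-965, Pow(w, 2))
Add(Add(Function('h')(Function('G')(-20)), 1958963), Add(Mul(-1571119, Pow(Pow(-414953, -1), -1)), Mul(135052, Pow(-2026269, -1)))) = Add(Add(Mul(-965, Pow(Mul(Rational(1, 2), Pow(-20, -1)), 2)), 1958963), Add(Mul(-1571119, Pow(Pow(-414953, -1), -1)), Mul(135052, Pow(-2026269, -1)))) = Add(Add(Mul(-965, Pow(Mul(Rational(1, 2), Rational(-1, 20)), 2)), 1958963), Add(Mul(-1571119, Pow(Rational(-1, 414953), -1)), Mul(135052, Rational(-1, 2026269)))) = Add(Add(Mul(-965, Pow(Rational(-1, 40), 2)), 1958963), Add(Mul(-1571119, -414953), Rational(-135052, 2026269))) = Add(Add(Mul(-965, Rational(1, 1600)), 1958963), Add(651940542407, Rational(-135052, 2026269))) = Add(Add(Rational(-193, 320), 1958963), Rational(1321006910922354431, 2026269)) = Add(Rational(626867967, 320), Rational(1321006910922354431, 2026269)) = Rational(422723481698282043043, 648406080)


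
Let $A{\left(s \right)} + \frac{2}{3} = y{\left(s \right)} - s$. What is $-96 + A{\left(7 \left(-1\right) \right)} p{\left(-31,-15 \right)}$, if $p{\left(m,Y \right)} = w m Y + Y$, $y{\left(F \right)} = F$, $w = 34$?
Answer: $-10626$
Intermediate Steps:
$p{\left(m,Y \right)} = Y + 34 Y m$ ($p{\left(m,Y \right)} = 34 m Y + Y = 34 Y m + Y = Y + 34 Y m$)
$A{\left(s \right)} = - \frac{2}{3}$ ($A{\left(s \right)} = - \frac{2}{3} + \left(s - s\right) = - \frac{2}{3} + 0 = - \frac{2}{3}$)
$-96 + A{\left(7 \left(-1\right) \right)} p{\left(-31,-15 \right)} = -96 - \frac{2 \left(- 15 \left(1 + 34 \left(-31\right)\right)\right)}{3} = -96 - \frac{2 \left(- 15 \left(1 - 1054\right)\right)}{3} = -96 - \frac{2 \left(\left(-15\right) \left(-1053\right)\right)}{3} = -96 - 10530 = -10626$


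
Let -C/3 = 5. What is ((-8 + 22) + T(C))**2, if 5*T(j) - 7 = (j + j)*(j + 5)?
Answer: 142129/25 ≈ 5685.2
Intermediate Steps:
C = -15 (C = -3*5 = -15)
T(j) = 7/5 + 2*j*(5 + j)/5 (T(j) = 7/5 + ((j + j)*(j + 5))/5 = 7/5 + ((2*j)*(5 + j))/5 = 7/5 + (2*j*(5 + j))/5 = 7/5 + 2*j*(5 + j)/5)
((-8 + 22) + T(C))**2 = ((-8 + 22) + (7/5 + 2*(-15) + (2/5)*(-15)**2))**2 = (14 + (7/5 - 30 + (2/5)*225))**2 = (14 + (7/5 - 30 + 90))**2 = (14 + 307/5)**2 = (377/5)**2 = 142129/25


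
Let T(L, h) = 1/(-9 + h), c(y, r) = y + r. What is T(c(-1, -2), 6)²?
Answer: ⅑ ≈ 0.11111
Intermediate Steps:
c(y, r) = r + y
T(c(-1, -2), 6)² = (1/(-9 + 6))² = (1/(-3))² = (-⅓)² = ⅑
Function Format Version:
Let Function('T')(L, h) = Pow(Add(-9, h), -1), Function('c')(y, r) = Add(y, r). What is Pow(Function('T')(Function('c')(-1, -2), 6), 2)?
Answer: Rational(1, 9) ≈ 0.11111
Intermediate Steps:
Function('c')(y, r) = Add(r, y)
Pow(Function('T')(Function('c')(-1, -2), 6), 2) = Pow(Pow(Add(-9, 6), -1), 2) = Pow(Pow(-3, -1), 2) = Pow(Rational(-1, 3), 2) = Rational(1, 9)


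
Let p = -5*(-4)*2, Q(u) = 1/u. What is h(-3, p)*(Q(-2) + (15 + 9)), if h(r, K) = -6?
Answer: -141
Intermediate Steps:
p = 40 (p = 20*2 = 40)
h(-3, p)*(Q(-2) + (15 + 9)) = -6*(1/(-2) + (15 + 9)) = -6*(-½ + 24) = -6*47/2 = -141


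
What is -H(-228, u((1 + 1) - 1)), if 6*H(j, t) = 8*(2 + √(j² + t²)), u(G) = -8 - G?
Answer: -8/3 - 4*√5785 ≈ -306.90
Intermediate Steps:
H(j, t) = 8/3 + 4*√(j² + t²)/3 (H(j, t) = (8*(2 + √(j² + t²)))/6 = (16 + 8*√(j² + t²))/6 = 8/3 + 4*√(j² + t²)/3)
-H(-228, u((1 + 1) - 1)) = -(8/3 + 4*√((-228)² + (-8 - ((1 + 1) - 1))²)/3) = -(8/3 + 4*√(51984 + (-8 - (2 - 1))²)/3) = -(8/3 + 4*√(51984 + (-8 - 1*1)²)/3) = -(8/3 + 4*√(51984 + (-8 - 1)²)/3) = -(8/3 + 4*√(51984 + (-9)²)/3) = -(8/3 + 4*√(51984 + 81)/3) = -(8/3 + 4*√52065/3) = -(8/3 + 4*(3*√5785)/3) = -(8/3 + 4*√5785) = -8/3 - 4*√5785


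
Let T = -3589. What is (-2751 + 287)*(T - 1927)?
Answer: 13591424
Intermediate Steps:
(-2751 + 287)*(T - 1927) = (-2751 + 287)*(-3589 - 1927) = -2464*(-5516) = 13591424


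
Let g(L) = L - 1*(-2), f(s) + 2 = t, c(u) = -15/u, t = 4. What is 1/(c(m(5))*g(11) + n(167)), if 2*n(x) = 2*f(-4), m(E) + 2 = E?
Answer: -1/63 ≈ -0.015873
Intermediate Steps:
m(E) = -2 + E
f(s) = 2 (f(s) = -2 + 4 = 2)
g(L) = 2 + L (g(L) = L + 2 = 2 + L)
n(x) = 2 (n(x) = (2*2)/2 = (1/2)*4 = 2)
1/(c(m(5))*g(11) + n(167)) = 1/((-15/(-2 + 5))*(2 + 11) + 2) = 1/(-15/3*13 + 2) = 1/(-15*1/3*13 + 2) = 1/(-5*13 + 2) = 1/(-65 + 2) = 1/(-63) = -1/63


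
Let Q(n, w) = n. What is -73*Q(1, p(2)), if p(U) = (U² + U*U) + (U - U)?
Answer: -73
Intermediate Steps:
p(U) = 2*U² (p(U) = (U² + U²) + 0 = 2*U² + 0 = 2*U²)
-73*Q(1, p(2)) = -73*1 = -73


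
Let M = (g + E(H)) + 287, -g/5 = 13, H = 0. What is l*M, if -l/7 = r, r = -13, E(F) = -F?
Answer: 20202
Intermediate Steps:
g = -65 (g = -5*13 = -65)
l = 91 (l = -7*(-13) = 91)
M = 222 (M = (-65 - 1*0) + 287 = (-65 + 0) + 287 = -65 + 287 = 222)
l*M = 91*222 = 20202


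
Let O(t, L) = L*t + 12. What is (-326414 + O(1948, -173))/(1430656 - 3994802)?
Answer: 331703/1282073 ≈ 0.25872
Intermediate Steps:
O(t, L) = 12 + L*t
(-326414 + O(1948, -173))/(1430656 - 3994802) = (-326414 + (12 - 173*1948))/(1430656 - 3994802) = (-326414 + (12 - 337004))/(-2564146) = (-326414 - 336992)*(-1/2564146) = -663406*(-1/2564146) = 331703/1282073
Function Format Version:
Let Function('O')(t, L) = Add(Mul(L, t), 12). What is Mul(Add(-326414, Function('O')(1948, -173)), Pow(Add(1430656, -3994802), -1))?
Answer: Rational(331703, 1282073) ≈ 0.25872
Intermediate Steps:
Function('O')(t, L) = Add(12, Mul(L, t))
Mul(Add(-326414, Function('O')(1948, -173)), Pow(Add(1430656, -3994802), -1)) = Mul(Add(-326414, Add(12, Mul(-173, 1948))), Pow(Add(1430656, -3994802), -1)) = Mul(Add(-326414, Add(12, -337004)), Pow(-2564146, -1)) = Mul(Add(-326414, -336992), Rational(-1, 2564146)) = Mul(-663406, Rational(-1, 2564146)) = Rational(331703, 1282073)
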